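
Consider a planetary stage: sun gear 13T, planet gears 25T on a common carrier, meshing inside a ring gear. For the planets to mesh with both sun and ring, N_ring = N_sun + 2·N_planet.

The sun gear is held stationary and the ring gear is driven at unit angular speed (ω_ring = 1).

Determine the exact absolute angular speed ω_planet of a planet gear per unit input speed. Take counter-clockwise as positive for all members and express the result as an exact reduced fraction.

N_ring = 13 + 2·25 = 63
13(ω_s−ω_c) = −63(ω_r−ω_c),  ω_s=0, ω_r=1
13(0−ω_c) = −63(1−ω_c)  ⇒  76ω_c = 63  ⇒  ω_c = 63/76
sun–planet: 13·(0−63/76) = −25·(ω_p−ω_c)  ⇒  ω_p−ω_c = −(13/25)·(-63/76) = 819/1900
ω_p = 63/76 + 819/1900 = 63/50

63/50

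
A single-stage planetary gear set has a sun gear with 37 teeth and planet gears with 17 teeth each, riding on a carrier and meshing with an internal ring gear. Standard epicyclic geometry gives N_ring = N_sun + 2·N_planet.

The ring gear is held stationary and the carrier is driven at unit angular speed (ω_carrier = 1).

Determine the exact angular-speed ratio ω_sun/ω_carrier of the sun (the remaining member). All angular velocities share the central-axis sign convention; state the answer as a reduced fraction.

108/37

N_ring = 37 + 2·17 = 71
37(ω_s−ω_c) = −71(ω_r−ω_c),  ω_r=0, ω_c=1
ω_s = 1 − (71/37)(0−1) = 108/37
ω_s/ω_c = 108/37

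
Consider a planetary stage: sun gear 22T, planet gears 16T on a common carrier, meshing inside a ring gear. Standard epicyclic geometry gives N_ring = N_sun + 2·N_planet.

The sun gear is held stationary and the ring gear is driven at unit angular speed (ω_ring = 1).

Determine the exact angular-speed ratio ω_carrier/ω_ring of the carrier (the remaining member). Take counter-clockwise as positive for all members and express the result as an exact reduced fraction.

27/38

N_ring = 22 + 2·16 = 54
22(ω_s−ω_c) = −54(ω_r−ω_c),  ω_s=0, ω_r=1
22(0−ω_c) = −54(1−ω_c)  ⇒  76ω_c = 54  ⇒  ω_c = 27/38
ω_c/ω_r = 27/38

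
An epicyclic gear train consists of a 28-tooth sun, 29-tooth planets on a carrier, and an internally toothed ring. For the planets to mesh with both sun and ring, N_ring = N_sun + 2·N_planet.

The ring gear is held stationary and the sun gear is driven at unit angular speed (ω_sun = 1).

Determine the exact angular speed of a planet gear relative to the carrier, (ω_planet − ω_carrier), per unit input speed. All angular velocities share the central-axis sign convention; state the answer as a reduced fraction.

N_ring = 28 + 2·29 = 86
28(ω_s−ω_c) = −86(ω_r−ω_c),  ω_r=0, ω_s=1
28(1−ω_c) = −86(0−ω_c)  ⇒  114ω_c = 28  ⇒  ω_c = 14/57
sun–planet: 28·(1−14/57) = −29·(ω_p−ω_c)  ⇒  ω_p−ω_c = −(28/29)·(43/57) = -1204/1653

-1204/1653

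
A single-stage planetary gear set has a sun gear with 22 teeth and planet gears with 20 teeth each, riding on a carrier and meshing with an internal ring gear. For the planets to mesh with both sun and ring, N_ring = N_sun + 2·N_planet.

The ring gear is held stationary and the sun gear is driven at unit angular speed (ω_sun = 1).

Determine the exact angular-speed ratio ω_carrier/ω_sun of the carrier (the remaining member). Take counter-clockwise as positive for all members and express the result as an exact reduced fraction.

N_ring = 22 + 2·20 = 62
22(ω_s−ω_c) = −62(ω_r−ω_c),  ω_r=0, ω_s=1
22(1−ω_c) = −62(0−ω_c)  ⇒  84ω_c = 22  ⇒  ω_c = 11/42
ω_c/ω_s = 11/42

11/42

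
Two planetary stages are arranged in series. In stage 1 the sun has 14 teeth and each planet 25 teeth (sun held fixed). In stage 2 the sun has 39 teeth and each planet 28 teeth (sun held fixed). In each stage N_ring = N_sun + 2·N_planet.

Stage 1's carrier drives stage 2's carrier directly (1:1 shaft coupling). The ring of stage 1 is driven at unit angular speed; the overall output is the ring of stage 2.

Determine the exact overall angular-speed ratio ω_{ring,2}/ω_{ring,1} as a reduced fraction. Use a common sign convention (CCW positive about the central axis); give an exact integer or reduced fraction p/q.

Stage 1: N_ring = 14 + 2·25 = 64
Stage 1: 14(ω_s−ω_c) = −64(ω_r−ω_c),  ω_s=0, ω_r=1
Stage 1: 14(0−ω_c) = −64(1−ω_c)  ⇒  78ω_c = 64  ⇒  ω_c = 32/39
  ⇒ ω_c¹/ω_r¹ = 32/39
Stage 2: N_ring = 39 + 2·28 = 95
Stage 2: 39(ω_s−ω_c) = −95(ω_r−ω_c),  ω_s=0, ω_c=1
Stage 2: ω_r = 1 − (39/95)(0−1) = 134/95
  ⇒ ω_r²/ω_c² = 134/95
Coupling ω_c² = ω_c¹ ⇒ overall = 32/39 × 134/95 = 4288/3705

4288/3705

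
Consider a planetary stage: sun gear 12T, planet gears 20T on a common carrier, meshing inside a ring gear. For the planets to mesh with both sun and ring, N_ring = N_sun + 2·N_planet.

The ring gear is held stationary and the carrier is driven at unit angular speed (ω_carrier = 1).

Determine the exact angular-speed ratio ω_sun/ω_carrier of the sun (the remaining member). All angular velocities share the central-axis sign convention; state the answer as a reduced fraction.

16/3

N_ring = 12 + 2·20 = 52
12(ω_s−ω_c) = −52(ω_r−ω_c),  ω_r=0, ω_c=1
ω_s = 1 − (52/12)(0−1) = 16/3
ω_s/ω_c = 16/3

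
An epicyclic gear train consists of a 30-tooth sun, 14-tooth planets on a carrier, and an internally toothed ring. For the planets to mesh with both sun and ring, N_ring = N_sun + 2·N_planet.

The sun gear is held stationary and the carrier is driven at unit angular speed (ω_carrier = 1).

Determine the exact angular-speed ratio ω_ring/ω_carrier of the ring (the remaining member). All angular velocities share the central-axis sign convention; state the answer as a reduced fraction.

N_ring = 30 + 2·14 = 58
30(ω_s−ω_c) = −58(ω_r−ω_c),  ω_s=0, ω_c=1
ω_r = 1 − (30/58)(0−1) = 44/29
ω_r/ω_c = 44/29

44/29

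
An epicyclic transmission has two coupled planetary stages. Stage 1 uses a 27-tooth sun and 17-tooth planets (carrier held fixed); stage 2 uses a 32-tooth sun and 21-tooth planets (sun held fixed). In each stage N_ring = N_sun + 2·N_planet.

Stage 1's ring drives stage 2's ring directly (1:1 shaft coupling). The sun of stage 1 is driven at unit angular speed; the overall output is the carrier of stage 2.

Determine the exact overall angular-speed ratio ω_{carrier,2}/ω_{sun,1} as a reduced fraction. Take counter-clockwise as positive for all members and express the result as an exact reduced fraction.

-999/3233

Stage 1: N_ring = 27 + 2·17 = 61
Stage 1: 27(ω_s−ω_c) = −61(ω_r−ω_c),  ω_c=0, ω_s=1
Stage 1: ω_r = 0 − (27/61)(1−0) = -27/61
  ⇒ ω_r¹/ω_s¹ = -27/61
Stage 2: N_ring = 32 + 2·21 = 74
Stage 2: 32(ω_s−ω_c) = −74(ω_r−ω_c),  ω_s=0, ω_r=1
Stage 2: 32(0−ω_c) = −74(1−ω_c)  ⇒  106ω_c = 74  ⇒  ω_c = 37/53
  ⇒ ω_c²/ω_r² = 37/53
Coupling ω_r² = ω_r¹ ⇒ overall = -27/61 × 37/53 = -999/3233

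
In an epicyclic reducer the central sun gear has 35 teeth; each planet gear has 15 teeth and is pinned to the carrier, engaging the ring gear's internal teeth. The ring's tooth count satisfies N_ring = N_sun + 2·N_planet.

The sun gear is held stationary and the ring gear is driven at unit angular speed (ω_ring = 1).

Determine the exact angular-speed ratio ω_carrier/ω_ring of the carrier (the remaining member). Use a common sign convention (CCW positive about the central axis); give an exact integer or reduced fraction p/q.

13/20

N_ring = 35 + 2·15 = 65
35(ω_s−ω_c) = −65(ω_r−ω_c),  ω_s=0, ω_r=1
35(0−ω_c) = −65(1−ω_c)  ⇒  100ω_c = 65  ⇒  ω_c = 13/20
ω_c/ω_r = 13/20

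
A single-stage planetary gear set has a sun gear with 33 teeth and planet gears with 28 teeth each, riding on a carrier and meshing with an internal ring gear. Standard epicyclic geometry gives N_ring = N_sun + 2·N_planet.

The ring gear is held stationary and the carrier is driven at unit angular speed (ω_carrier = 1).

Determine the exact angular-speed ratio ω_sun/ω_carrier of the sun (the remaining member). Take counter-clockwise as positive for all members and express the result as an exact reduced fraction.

N_ring = 33 + 2·28 = 89
33(ω_s−ω_c) = −89(ω_r−ω_c),  ω_r=0, ω_c=1
ω_s = 1 − (89/33)(0−1) = 122/33
ω_s/ω_c = 122/33

122/33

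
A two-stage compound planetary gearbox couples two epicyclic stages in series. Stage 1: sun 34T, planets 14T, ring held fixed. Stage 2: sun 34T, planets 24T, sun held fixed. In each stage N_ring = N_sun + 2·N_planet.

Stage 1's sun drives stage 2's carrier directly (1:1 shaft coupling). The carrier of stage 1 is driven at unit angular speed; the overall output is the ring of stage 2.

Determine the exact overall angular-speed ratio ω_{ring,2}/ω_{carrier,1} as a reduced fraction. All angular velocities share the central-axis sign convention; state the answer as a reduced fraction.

2784/697

Stage 1: N_ring = 34 + 2·14 = 62
Stage 1: 34(ω_s−ω_c) = −62(ω_r−ω_c),  ω_r=0, ω_c=1
Stage 1: ω_s = 1 − (62/34)(0−1) = 48/17
  ⇒ ω_s¹/ω_c¹ = 48/17
Stage 2: N_ring = 34 + 2·24 = 82
Stage 2: 34(ω_s−ω_c) = −82(ω_r−ω_c),  ω_s=0, ω_c=1
Stage 2: ω_r = 1 − (34/82)(0−1) = 58/41
  ⇒ ω_r²/ω_c² = 58/41
Coupling ω_c² = ω_s¹ ⇒ overall = 48/17 × 58/41 = 2784/697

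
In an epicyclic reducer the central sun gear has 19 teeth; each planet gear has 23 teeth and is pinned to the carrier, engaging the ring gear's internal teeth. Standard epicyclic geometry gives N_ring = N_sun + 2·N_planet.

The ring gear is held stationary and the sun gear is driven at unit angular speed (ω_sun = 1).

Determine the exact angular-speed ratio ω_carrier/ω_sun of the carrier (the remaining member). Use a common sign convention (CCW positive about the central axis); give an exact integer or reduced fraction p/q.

19/84

N_ring = 19 + 2·23 = 65
19(ω_s−ω_c) = −65(ω_r−ω_c),  ω_r=0, ω_s=1
19(1−ω_c) = −65(0−ω_c)  ⇒  84ω_c = 19  ⇒  ω_c = 19/84
ω_c/ω_s = 19/84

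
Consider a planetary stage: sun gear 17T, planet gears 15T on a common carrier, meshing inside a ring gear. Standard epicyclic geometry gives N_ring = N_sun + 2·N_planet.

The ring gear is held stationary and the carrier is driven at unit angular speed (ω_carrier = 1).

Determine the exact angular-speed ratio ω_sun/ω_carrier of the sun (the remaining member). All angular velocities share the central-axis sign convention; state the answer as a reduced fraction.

64/17

N_ring = 17 + 2·15 = 47
17(ω_s−ω_c) = −47(ω_r−ω_c),  ω_r=0, ω_c=1
ω_s = 1 − (47/17)(0−1) = 64/17
ω_s/ω_c = 64/17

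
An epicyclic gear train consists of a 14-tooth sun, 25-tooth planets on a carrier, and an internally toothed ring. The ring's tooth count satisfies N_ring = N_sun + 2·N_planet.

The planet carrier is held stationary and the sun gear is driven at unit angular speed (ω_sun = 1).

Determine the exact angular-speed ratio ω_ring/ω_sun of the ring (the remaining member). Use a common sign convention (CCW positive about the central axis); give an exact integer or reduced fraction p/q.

-7/32

N_ring = 14 + 2·25 = 64
14(ω_s−ω_c) = −64(ω_r−ω_c),  ω_c=0, ω_s=1
ω_r = 0 − (14/64)(1−0) = -7/32
ω_r/ω_s = -7/32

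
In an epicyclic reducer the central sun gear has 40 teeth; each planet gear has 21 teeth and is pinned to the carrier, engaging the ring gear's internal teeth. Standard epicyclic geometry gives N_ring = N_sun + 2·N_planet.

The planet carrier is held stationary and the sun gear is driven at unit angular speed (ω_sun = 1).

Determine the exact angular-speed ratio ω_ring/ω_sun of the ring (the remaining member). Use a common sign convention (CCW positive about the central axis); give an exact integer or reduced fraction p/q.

N_ring = 40 + 2·21 = 82
40(ω_s−ω_c) = −82(ω_r−ω_c),  ω_c=0, ω_s=1
ω_r = 0 − (40/82)(1−0) = -20/41
ω_r/ω_s = -20/41

-20/41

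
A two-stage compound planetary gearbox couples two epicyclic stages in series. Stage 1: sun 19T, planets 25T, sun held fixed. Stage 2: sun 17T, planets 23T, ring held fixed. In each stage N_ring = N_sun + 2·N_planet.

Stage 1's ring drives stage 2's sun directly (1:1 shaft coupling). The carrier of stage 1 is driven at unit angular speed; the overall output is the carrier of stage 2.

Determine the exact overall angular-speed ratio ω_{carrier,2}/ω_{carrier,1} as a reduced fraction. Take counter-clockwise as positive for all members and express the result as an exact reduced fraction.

187/690

Stage 1: N_ring = 19 + 2·25 = 69
Stage 1: 19(ω_s−ω_c) = −69(ω_r−ω_c),  ω_s=0, ω_c=1
Stage 1: ω_r = 1 − (19/69)(0−1) = 88/69
  ⇒ ω_r¹/ω_c¹ = 88/69
Stage 2: N_ring = 17 + 2·23 = 63
Stage 2: 17(ω_s−ω_c) = −63(ω_r−ω_c),  ω_r=0, ω_s=1
Stage 2: 17(1−ω_c) = −63(0−ω_c)  ⇒  80ω_c = 17  ⇒  ω_c = 17/80
  ⇒ ω_c²/ω_s² = 17/80
Coupling ω_s² = ω_r¹ ⇒ overall = 88/69 × 17/80 = 187/690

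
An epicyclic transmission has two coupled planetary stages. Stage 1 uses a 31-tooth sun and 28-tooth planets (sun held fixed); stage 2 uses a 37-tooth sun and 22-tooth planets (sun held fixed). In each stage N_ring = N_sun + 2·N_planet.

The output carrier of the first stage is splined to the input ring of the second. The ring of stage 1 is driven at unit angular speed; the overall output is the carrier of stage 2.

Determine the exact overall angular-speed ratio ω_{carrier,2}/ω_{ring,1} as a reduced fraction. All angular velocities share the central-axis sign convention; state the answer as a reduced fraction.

7047/13924

Stage 1: N_ring = 31 + 2·28 = 87
Stage 1: 31(ω_s−ω_c) = −87(ω_r−ω_c),  ω_s=0, ω_r=1
Stage 1: 31(0−ω_c) = −87(1−ω_c)  ⇒  118ω_c = 87  ⇒  ω_c = 87/118
  ⇒ ω_c¹/ω_r¹ = 87/118
Stage 2: N_ring = 37 + 2·22 = 81
Stage 2: 37(ω_s−ω_c) = −81(ω_r−ω_c),  ω_s=0, ω_r=1
Stage 2: 37(0−ω_c) = −81(1−ω_c)  ⇒  118ω_c = 81  ⇒  ω_c = 81/118
  ⇒ ω_c²/ω_r² = 81/118
Coupling ω_r² = ω_c¹ ⇒ overall = 87/118 × 81/118 = 7047/13924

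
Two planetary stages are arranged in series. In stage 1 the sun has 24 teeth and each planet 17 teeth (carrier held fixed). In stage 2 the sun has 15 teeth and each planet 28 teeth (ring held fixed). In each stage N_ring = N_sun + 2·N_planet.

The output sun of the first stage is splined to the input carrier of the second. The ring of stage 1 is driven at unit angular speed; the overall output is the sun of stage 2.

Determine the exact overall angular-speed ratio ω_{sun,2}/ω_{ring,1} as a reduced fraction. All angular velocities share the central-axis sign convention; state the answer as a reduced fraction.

Stage 1: N_ring = 24 + 2·17 = 58
Stage 1: 24(ω_s−ω_c) = −58(ω_r−ω_c),  ω_c=0, ω_r=1
Stage 1: ω_s = 0 − (58/24)(1−0) = -29/12
  ⇒ ω_s¹/ω_r¹ = -29/12
Stage 2: N_ring = 15 + 2·28 = 71
Stage 2: 15(ω_s−ω_c) = −71(ω_r−ω_c),  ω_r=0, ω_c=1
Stage 2: ω_s = 1 − (71/15)(0−1) = 86/15
  ⇒ ω_s²/ω_c² = 86/15
Coupling ω_c² = ω_s¹ ⇒ overall = -29/12 × 86/15 = -1247/90

-1247/90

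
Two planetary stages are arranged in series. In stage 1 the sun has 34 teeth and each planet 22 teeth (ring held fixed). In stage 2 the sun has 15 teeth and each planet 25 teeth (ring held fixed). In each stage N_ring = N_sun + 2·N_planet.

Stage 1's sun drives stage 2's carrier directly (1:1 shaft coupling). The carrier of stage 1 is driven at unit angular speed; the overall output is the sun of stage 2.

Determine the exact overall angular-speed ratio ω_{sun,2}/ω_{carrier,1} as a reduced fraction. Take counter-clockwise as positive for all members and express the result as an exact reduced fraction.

Stage 1: N_ring = 34 + 2·22 = 78
Stage 1: 34(ω_s−ω_c) = −78(ω_r−ω_c),  ω_r=0, ω_c=1
Stage 1: ω_s = 1 − (78/34)(0−1) = 56/17
  ⇒ ω_s¹/ω_c¹ = 56/17
Stage 2: N_ring = 15 + 2·25 = 65
Stage 2: 15(ω_s−ω_c) = −65(ω_r−ω_c),  ω_r=0, ω_c=1
Stage 2: ω_s = 1 − (65/15)(0−1) = 16/3
  ⇒ ω_s²/ω_c² = 16/3
Coupling ω_c² = ω_s¹ ⇒ overall = 56/17 × 16/3 = 896/51

896/51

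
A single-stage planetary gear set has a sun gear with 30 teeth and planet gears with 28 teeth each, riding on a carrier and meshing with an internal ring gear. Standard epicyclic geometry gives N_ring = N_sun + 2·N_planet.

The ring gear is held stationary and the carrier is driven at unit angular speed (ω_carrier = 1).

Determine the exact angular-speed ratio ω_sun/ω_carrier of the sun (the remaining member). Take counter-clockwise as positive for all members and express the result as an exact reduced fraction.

58/15

N_ring = 30 + 2·28 = 86
30(ω_s−ω_c) = −86(ω_r−ω_c),  ω_r=0, ω_c=1
ω_s = 1 − (86/30)(0−1) = 58/15
ω_s/ω_c = 58/15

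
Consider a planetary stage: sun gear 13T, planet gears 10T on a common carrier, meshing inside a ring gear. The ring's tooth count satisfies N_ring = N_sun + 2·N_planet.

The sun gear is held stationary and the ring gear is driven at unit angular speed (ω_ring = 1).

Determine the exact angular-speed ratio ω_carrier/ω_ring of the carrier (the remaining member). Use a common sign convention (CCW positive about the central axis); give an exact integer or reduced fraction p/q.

33/46

N_ring = 13 + 2·10 = 33
13(ω_s−ω_c) = −33(ω_r−ω_c),  ω_s=0, ω_r=1
13(0−ω_c) = −33(1−ω_c)  ⇒  46ω_c = 33  ⇒  ω_c = 33/46
ω_c/ω_r = 33/46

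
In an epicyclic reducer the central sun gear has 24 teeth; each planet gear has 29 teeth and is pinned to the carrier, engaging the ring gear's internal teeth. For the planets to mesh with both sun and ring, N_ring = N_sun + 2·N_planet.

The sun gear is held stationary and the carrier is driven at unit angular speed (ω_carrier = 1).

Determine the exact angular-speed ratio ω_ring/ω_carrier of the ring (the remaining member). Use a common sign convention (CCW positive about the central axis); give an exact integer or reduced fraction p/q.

N_ring = 24 + 2·29 = 82
24(ω_s−ω_c) = −82(ω_r−ω_c),  ω_s=0, ω_c=1
ω_r = 1 − (24/82)(0−1) = 53/41
ω_r/ω_c = 53/41

53/41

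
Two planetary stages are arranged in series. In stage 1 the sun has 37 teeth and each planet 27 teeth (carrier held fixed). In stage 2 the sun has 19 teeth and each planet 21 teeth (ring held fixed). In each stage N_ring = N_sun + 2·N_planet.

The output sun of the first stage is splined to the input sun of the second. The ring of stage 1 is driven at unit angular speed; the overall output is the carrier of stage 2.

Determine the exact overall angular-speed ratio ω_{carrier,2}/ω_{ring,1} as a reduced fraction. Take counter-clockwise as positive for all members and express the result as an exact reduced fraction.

Stage 1: N_ring = 37 + 2·27 = 91
Stage 1: 37(ω_s−ω_c) = −91(ω_r−ω_c),  ω_c=0, ω_r=1
Stage 1: ω_s = 0 − (91/37)(1−0) = -91/37
  ⇒ ω_s¹/ω_r¹ = -91/37
Stage 2: N_ring = 19 + 2·21 = 61
Stage 2: 19(ω_s−ω_c) = −61(ω_r−ω_c),  ω_r=0, ω_s=1
Stage 2: 19(1−ω_c) = −61(0−ω_c)  ⇒  80ω_c = 19  ⇒  ω_c = 19/80
  ⇒ ω_c²/ω_s² = 19/80
Coupling ω_s² = ω_s¹ ⇒ overall = -91/37 × 19/80 = -1729/2960

-1729/2960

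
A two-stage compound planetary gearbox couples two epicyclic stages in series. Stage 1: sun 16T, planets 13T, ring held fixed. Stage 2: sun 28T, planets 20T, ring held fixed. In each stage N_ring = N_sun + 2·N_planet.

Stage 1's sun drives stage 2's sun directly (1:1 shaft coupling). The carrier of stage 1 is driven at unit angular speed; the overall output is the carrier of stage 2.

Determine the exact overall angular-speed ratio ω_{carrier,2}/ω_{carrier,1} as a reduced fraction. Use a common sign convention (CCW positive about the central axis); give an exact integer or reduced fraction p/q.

203/192

Stage 1: N_ring = 16 + 2·13 = 42
Stage 1: 16(ω_s−ω_c) = −42(ω_r−ω_c),  ω_r=0, ω_c=1
Stage 1: ω_s = 1 − (42/16)(0−1) = 29/8
  ⇒ ω_s¹/ω_c¹ = 29/8
Stage 2: N_ring = 28 + 2·20 = 68
Stage 2: 28(ω_s−ω_c) = −68(ω_r−ω_c),  ω_r=0, ω_s=1
Stage 2: 28(1−ω_c) = −68(0−ω_c)  ⇒  96ω_c = 28  ⇒  ω_c = 7/24
  ⇒ ω_c²/ω_s² = 7/24
Coupling ω_s² = ω_s¹ ⇒ overall = 29/8 × 7/24 = 203/192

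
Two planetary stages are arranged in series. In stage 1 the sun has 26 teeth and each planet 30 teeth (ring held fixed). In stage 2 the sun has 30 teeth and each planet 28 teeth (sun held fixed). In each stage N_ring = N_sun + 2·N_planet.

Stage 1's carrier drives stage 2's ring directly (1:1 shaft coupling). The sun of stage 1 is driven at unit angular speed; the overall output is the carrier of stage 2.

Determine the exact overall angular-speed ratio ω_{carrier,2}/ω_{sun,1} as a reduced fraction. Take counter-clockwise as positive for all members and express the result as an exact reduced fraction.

559/3248

Stage 1: N_ring = 26 + 2·30 = 86
Stage 1: 26(ω_s−ω_c) = −86(ω_r−ω_c),  ω_r=0, ω_s=1
Stage 1: 26(1−ω_c) = −86(0−ω_c)  ⇒  112ω_c = 26  ⇒  ω_c = 13/56
  ⇒ ω_c¹/ω_s¹ = 13/56
Stage 2: N_ring = 30 + 2·28 = 86
Stage 2: 30(ω_s−ω_c) = −86(ω_r−ω_c),  ω_s=0, ω_r=1
Stage 2: 30(0−ω_c) = −86(1−ω_c)  ⇒  116ω_c = 86  ⇒  ω_c = 43/58
  ⇒ ω_c²/ω_r² = 43/58
Coupling ω_r² = ω_c¹ ⇒ overall = 13/56 × 43/58 = 559/3248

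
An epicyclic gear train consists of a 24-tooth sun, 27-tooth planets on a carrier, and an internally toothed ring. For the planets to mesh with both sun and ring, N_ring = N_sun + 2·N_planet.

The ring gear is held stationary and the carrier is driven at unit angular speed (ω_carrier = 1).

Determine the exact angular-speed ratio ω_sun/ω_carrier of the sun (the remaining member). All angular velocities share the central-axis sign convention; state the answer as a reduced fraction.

N_ring = 24 + 2·27 = 78
24(ω_s−ω_c) = −78(ω_r−ω_c),  ω_r=0, ω_c=1
ω_s = 1 − (78/24)(0−1) = 17/4
ω_s/ω_c = 17/4

17/4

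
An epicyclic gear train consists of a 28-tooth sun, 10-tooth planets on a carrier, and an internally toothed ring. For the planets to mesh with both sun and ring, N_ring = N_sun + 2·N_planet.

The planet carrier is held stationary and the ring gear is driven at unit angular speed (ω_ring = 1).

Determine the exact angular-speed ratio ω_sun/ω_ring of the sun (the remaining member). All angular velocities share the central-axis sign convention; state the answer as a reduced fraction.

N_ring = 28 + 2·10 = 48
28(ω_s−ω_c) = −48(ω_r−ω_c),  ω_c=0, ω_r=1
ω_s = 0 − (48/28)(1−0) = -12/7
ω_s/ω_r = -12/7

-12/7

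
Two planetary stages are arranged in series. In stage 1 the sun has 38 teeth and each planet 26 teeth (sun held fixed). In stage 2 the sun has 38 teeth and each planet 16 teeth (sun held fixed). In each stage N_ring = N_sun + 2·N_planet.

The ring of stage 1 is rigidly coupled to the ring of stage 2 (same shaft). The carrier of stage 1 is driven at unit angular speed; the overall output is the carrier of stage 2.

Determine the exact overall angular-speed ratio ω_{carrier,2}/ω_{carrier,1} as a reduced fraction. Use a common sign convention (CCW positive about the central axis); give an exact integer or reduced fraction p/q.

Stage 1: N_ring = 38 + 2·26 = 90
Stage 1: 38(ω_s−ω_c) = −90(ω_r−ω_c),  ω_s=0, ω_c=1
Stage 1: ω_r = 1 − (38/90)(0−1) = 64/45
  ⇒ ω_r¹/ω_c¹ = 64/45
Stage 2: N_ring = 38 + 2·16 = 70
Stage 2: 38(ω_s−ω_c) = −70(ω_r−ω_c),  ω_s=0, ω_r=1
Stage 2: 38(0−ω_c) = −70(1−ω_c)  ⇒  108ω_c = 70  ⇒  ω_c = 35/54
  ⇒ ω_c²/ω_r² = 35/54
Coupling ω_r² = ω_r¹ ⇒ overall = 64/45 × 35/54 = 224/243

224/243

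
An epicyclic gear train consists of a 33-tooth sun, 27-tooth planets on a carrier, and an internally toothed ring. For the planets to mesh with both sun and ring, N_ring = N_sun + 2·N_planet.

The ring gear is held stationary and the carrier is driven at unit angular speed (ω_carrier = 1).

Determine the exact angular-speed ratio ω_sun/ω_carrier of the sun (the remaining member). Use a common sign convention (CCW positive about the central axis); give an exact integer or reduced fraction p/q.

40/11

N_ring = 33 + 2·27 = 87
33(ω_s−ω_c) = −87(ω_r−ω_c),  ω_r=0, ω_c=1
ω_s = 1 − (87/33)(0−1) = 40/11
ω_s/ω_c = 40/11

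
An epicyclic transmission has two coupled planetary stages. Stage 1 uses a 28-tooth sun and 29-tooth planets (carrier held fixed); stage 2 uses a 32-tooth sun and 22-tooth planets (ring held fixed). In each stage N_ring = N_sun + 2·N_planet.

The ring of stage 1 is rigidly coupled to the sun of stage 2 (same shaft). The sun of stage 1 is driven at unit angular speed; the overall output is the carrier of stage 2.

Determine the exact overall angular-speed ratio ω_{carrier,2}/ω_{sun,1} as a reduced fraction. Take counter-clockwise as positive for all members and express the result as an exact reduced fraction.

Stage 1: N_ring = 28 + 2·29 = 86
Stage 1: 28(ω_s−ω_c) = −86(ω_r−ω_c),  ω_c=0, ω_s=1
Stage 1: ω_r = 0 − (28/86)(1−0) = -14/43
  ⇒ ω_r¹/ω_s¹ = -14/43
Stage 2: N_ring = 32 + 2·22 = 76
Stage 2: 32(ω_s−ω_c) = −76(ω_r−ω_c),  ω_r=0, ω_s=1
Stage 2: 32(1−ω_c) = −76(0−ω_c)  ⇒  108ω_c = 32  ⇒  ω_c = 8/27
  ⇒ ω_c²/ω_s² = 8/27
Coupling ω_s² = ω_r¹ ⇒ overall = -14/43 × 8/27 = -112/1161

-112/1161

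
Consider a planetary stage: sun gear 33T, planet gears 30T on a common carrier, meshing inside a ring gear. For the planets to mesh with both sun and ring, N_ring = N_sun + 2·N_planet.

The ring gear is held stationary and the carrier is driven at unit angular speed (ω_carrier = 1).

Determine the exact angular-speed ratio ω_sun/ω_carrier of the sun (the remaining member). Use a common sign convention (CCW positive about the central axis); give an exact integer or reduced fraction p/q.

N_ring = 33 + 2·30 = 93
33(ω_s−ω_c) = −93(ω_r−ω_c),  ω_r=0, ω_c=1
ω_s = 1 − (93/33)(0−1) = 42/11
ω_s/ω_c = 42/11

42/11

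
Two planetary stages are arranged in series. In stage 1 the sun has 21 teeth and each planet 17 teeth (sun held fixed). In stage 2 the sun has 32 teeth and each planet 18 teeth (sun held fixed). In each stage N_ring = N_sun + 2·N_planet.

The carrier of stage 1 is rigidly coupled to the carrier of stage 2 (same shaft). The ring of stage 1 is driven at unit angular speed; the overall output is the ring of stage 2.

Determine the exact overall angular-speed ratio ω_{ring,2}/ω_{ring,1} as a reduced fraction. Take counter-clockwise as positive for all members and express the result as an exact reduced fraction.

1375/1292

Stage 1: N_ring = 21 + 2·17 = 55
Stage 1: 21(ω_s−ω_c) = −55(ω_r−ω_c),  ω_s=0, ω_r=1
Stage 1: 21(0−ω_c) = −55(1−ω_c)  ⇒  76ω_c = 55  ⇒  ω_c = 55/76
  ⇒ ω_c¹/ω_r¹ = 55/76
Stage 2: N_ring = 32 + 2·18 = 68
Stage 2: 32(ω_s−ω_c) = −68(ω_r−ω_c),  ω_s=0, ω_c=1
Stage 2: ω_r = 1 − (32/68)(0−1) = 25/17
  ⇒ ω_r²/ω_c² = 25/17
Coupling ω_c² = ω_c¹ ⇒ overall = 55/76 × 25/17 = 1375/1292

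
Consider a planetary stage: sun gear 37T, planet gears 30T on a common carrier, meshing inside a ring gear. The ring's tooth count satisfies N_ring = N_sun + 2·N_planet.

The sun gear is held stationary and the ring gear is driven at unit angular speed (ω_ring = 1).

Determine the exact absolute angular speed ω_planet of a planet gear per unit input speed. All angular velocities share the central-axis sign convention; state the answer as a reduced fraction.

97/60

N_ring = 37 + 2·30 = 97
37(ω_s−ω_c) = −97(ω_r−ω_c),  ω_s=0, ω_r=1
37(0−ω_c) = −97(1−ω_c)  ⇒  134ω_c = 97  ⇒  ω_c = 97/134
sun–planet: 37·(0−97/134) = −30·(ω_p−ω_c)  ⇒  ω_p−ω_c = −(37/30)·(-97/134) = 3589/4020
ω_p = 97/134 + 3589/4020 = 97/60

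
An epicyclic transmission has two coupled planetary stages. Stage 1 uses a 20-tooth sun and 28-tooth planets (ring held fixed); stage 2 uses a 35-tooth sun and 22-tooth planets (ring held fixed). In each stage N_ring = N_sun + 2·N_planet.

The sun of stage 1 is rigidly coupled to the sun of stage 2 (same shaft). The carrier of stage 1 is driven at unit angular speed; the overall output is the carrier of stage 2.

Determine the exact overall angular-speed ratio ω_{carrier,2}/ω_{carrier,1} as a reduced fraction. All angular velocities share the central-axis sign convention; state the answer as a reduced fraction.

28/19

Stage 1: N_ring = 20 + 2·28 = 76
Stage 1: 20(ω_s−ω_c) = −76(ω_r−ω_c),  ω_r=0, ω_c=1
Stage 1: ω_s = 1 − (76/20)(0−1) = 24/5
  ⇒ ω_s¹/ω_c¹ = 24/5
Stage 2: N_ring = 35 + 2·22 = 79
Stage 2: 35(ω_s−ω_c) = −79(ω_r−ω_c),  ω_r=0, ω_s=1
Stage 2: 35(1−ω_c) = −79(0−ω_c)  ⇒  114ω_c = 35  ⇒  ω_c = 35/114
  ⇒ ω_c²/ω_s² = 35/114
Coupling ω_s² = ω_s¹ ⇒ overall = 24/5 × 35/114 = 28/19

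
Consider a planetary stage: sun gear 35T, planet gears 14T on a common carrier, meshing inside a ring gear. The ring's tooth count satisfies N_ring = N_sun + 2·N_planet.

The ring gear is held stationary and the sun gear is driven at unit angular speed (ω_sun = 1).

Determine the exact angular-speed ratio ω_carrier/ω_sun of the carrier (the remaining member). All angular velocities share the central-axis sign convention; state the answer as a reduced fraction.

5/14

N_ring = 35 + 2·14 = 63
35(ω_s−ω_c) = −63(ω_r−ω_c),  ω_r=0, ω_s=1
35(1−ω_c) = −63(0−ω_c)  ⇒  98ω_c = 35  ⇒  ω_c = 5/14
ω_c/ω_s = 5/14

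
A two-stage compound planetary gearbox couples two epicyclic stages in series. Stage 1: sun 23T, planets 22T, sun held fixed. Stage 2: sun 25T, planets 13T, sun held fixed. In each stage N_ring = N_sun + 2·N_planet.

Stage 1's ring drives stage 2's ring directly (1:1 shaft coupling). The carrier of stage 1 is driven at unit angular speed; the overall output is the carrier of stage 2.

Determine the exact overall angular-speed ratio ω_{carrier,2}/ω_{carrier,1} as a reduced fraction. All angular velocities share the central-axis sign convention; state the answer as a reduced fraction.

2295/2546

Stage 1: N_ring = 23 + 2·22 = 67
Stage 1: 23(ω_s−ω_c) = −67(ω_r−ω_c),  ω_s=0, ω_c=1
Stage 1: ω_r = 1 − (23/67)(0−1) = 90/67
  ⇒ ω_r¹/ω_c¹ = 90/67
Stage 2: N_ring = 25 + 2·13 = 51
Stage 2: 25(ω_s−ω_c) = −51(ω_r−ω_c),  ω_s=0, ω_r=1
Stage 2: 25(0−ω_c) = −51(1−ω_c)  ⇒  76ω_c = 51  ⇒  ω_c = 51/76
  ⇒ ω_c²/ω_r² = 51/76
Coupling ω_r² = ω_r¹ ⇒ overall = 90/67 × 51/76 = 2295/2546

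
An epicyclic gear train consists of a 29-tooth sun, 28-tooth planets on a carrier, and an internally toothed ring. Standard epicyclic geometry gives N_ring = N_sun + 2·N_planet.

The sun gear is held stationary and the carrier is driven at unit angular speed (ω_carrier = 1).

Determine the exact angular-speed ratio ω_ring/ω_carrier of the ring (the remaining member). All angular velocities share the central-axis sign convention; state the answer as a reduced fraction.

N_ring = 29 + 2·28 = 85
29(ω_s−ω_c) = −85(ω_r−ω_c),  ω_s=0, ω_c=1
ω_r = 1 − (29/85)(0−1) = 114/85
ω_r/ω_c = 114/85

114/85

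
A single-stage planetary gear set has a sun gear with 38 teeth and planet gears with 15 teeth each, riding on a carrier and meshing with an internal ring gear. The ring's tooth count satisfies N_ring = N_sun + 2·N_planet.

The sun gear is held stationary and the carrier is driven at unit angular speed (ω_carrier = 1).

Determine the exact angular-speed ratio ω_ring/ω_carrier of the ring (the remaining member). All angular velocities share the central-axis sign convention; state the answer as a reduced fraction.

N_ring = 38 + 2·15 = 68
38(ω_s−ω_c) = −68(ω_r−ω_c),  ω_s=0, ω_c=1
ω_r = 1 − (38/68)(0−1) = 53/34
ω_r/ω_c = 53/34

53/34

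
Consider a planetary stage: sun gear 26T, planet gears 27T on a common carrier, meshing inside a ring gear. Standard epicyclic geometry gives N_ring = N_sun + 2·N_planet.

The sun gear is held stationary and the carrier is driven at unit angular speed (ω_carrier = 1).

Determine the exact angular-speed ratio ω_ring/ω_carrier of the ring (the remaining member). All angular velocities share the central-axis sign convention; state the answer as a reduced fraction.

53/40

N_ring = 26 + 2·27 = 80
26(ω_s−ω_c) = −80(ω_r−ω_c),  ω_s=0, ω_c=1
ω_r = 1 − (26/80)(0−1) = 53/40
ω_r/ω_c = 53/40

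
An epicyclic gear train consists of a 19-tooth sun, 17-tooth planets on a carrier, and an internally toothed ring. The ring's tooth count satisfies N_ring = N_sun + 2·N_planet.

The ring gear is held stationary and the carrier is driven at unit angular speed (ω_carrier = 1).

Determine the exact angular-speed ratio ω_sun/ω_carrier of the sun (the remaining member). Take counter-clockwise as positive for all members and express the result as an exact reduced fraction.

N_ring = 19 + 2·17 = 53
19(ω_s−ω_c) = −53(ω_r−ω_c),  ω_r=0, ω_c=1
ω_s = 1 − (53/19)(0−1) = 72/19
ω_s/ω_c = 72/19

72/19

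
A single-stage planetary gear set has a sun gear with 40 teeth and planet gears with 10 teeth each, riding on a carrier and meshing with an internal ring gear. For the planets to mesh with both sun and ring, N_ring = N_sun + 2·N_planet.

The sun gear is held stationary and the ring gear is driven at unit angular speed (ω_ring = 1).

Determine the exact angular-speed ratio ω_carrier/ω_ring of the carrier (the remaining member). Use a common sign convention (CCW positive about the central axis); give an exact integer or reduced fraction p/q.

N_ring = 40 + 2·10 = 60
40(ω_s−ω_c) = −60(ω_r−ω_c),  ω_s=0, ω_r=1
40(0−ω_c) = −60(1−ω_c)  ⇒  100ω_c = 60  ⇒  ω_c = 3/5
ω_c/ω_r = 3/5

3/5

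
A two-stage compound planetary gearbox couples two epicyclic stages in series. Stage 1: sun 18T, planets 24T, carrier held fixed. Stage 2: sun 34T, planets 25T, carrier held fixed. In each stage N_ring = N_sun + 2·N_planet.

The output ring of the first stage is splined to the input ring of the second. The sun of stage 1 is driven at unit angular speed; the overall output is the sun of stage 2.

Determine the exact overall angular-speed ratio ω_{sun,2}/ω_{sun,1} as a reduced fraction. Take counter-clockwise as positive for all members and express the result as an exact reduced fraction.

126/187

Stage 1: N_ring = 18 + 2·24 = 66
Stage 1: 18(ω_s−ω_c) = −66(ω_r−ω_c),  ω_c=0, ω_s=1
Stage 1: ω_r = 0 − (18/66)(1−0) = -3/11
  ⇒ ω_r¹/ω_s¹ = -3/11
Stage 2: N_ring = 34 + 2·25 = 84
Stage 2: 34(ω_s−ω_c) = −84(ω_r−ω_c),  ω_c=0, ω_r=1
Stage 2: ω_s = 0 − (84/34)(1−0) = -42/17
  ⇒ ω_s²/ω_r² = -42/17
Coupling ω_r² = ω_r¹ ⇒ overall = -3/11 × -42/17 = 126/187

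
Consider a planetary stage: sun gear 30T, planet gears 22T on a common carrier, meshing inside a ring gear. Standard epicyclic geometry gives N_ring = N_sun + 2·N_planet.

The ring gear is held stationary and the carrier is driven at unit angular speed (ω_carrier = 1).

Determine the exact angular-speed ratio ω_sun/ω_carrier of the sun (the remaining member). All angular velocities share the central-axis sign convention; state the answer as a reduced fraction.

N_ring = 30 + 2·22 = 74
30(ω_s−ω_c) = −74(ω_r−ω_c),  ω_r=0, ω_c=1
ω_s = 1 − (74/30)(0−1) = 52/15
ω_s/ω_c = 52/15

52/15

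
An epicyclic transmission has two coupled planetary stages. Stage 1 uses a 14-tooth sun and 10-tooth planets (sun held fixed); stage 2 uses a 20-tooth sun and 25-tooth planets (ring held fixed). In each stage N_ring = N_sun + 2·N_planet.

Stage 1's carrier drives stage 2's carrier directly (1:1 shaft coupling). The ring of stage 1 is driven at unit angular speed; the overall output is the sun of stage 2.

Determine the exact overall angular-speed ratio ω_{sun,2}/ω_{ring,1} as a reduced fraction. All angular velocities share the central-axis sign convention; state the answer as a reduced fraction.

51/16

Stage 1: N_ring = 14 + 2·10 = 34
Stage 1: 14(ω_s−ω_c) = −34(ω_r−ω_c),  ω_s=0, ω_r=1
Stage 1: 14(0−ω_c) = −34(1−ω_c)  ⇒  48ω_c = 34  ⇒  ω_c = 17/24
  ⇒ ω_c¹/ω_r¹ = 17/24
Stage 2: N_ring = 20 + 2·25 = 70
Stage 2: 20(ω_s−ω_c) = −70(ω_r−ω_c),  ω_r=0, ω_c=1
Stage 2: ω_s = 1 − (70/20)(0−1) = 9/2
  ⇒ ω_s²/ω_c² = 9/2
Coupling ω_c² = ω_c¹ ⇒ overall = 17/24 × 9/2 = 51/16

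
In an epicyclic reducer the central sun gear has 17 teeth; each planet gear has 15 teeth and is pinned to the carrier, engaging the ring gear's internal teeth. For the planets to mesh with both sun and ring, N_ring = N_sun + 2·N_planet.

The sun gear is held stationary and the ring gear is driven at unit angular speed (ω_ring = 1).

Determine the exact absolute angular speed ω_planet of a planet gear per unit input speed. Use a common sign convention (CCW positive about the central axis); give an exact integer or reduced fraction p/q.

N_ring = 17 + 2·15 = 47
17(ω_s−ω_c) = −47(ω_r−ω_c),  ω_s=0, ω_r=1
17(0−ω_c) = −47(1−ω_c)  ⇒  64ω_c = 47  ⇒  ω_c = 47/64
sun–planet: 17·(0−47/64) = −15·(ω_p−ω_c)  ⇒  ω_p−ω_c = −(17/15)·(-47/64) = 799/960
ω_p = 47/64 + 799/960 = 47/30

47/30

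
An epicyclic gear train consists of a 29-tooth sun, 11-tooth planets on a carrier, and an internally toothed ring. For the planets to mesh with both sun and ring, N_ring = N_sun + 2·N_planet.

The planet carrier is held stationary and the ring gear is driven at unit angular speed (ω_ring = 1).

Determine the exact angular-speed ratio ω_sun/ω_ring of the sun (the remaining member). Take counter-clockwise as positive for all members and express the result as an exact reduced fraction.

N_ring = 29 + 2·11 = 51
29(ω_s−ω_c) = −51(ω_r−ω_c),  ω_c=0, ω_r=1
ω_s = 0 − (51/29)(1−0) = -51/29
ω_s/ω_r = -51/29

-51/29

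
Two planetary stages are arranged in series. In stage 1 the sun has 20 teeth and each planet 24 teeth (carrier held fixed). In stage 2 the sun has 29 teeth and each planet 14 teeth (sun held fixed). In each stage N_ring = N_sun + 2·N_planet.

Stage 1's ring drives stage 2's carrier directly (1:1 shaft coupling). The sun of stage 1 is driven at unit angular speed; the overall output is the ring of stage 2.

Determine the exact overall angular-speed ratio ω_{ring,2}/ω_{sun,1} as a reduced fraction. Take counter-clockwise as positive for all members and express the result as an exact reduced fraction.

-430/969

Stage 1: N_ring = 20 + 2·24 = 68
Stage 1: 20(ω_s−ω_c) = −68(ω_r−ω_c),  ω_c=0, ω_s=1
Stage 1: ω_r = 0 − (20/68)(1−0) = -5/17
  ⇒ ω_r¹/ω_s¹ = -5/17
Stage 2: N_ring = 29 + 2·14 = 57
Stage 2: 29(ω_s−ω_c) = −57(ω_r−ω_c),  ω_s=0, ω_c=1
Stage 2: ω_r = 1 − (29/57)(0−1) = 86/57
  ⇒ ω_r²/ω_c² = 86/57
Coupling ω_c² = ω_r¹ ⇒ overall = -5/17 × 86/57 = -430/969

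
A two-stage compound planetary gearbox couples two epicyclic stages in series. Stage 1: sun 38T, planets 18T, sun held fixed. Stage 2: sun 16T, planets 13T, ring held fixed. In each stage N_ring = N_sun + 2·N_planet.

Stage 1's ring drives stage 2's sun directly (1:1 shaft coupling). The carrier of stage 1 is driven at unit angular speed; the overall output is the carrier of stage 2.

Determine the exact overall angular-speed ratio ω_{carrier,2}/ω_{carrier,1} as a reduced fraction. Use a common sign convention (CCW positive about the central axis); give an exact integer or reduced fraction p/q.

Stage 1: N_ring = 38 + 2·18 = 74
Stage 1: 38(ω_s−ω_c) = −74(ω_r−ω_c),  ω_s=0, ω_c=1
Stage 1: ω_r = 1 − (38/74)(0−1) = 56/37
  ⇒ ω_r¹/ω_c¹ = 56/37
Stage 2: N_ring = 16 + 2·13 = 42
Stage 2: 16(ω_s−ω_c) = −42(ω_r−ω_c),  ω_r=0, ω_s=1
Stage 2: 16(1−ω_c) = −42(0−ω_c)  ⇒  58ω_c = 16  ⇒  ω_c = 8/29
  ⇒ ω_c²/ω_s² = 8/29
Coupling ω_s² = ω_r¹ ⇒ overall = 56/37 × 8/29 = 448/1073

448/1073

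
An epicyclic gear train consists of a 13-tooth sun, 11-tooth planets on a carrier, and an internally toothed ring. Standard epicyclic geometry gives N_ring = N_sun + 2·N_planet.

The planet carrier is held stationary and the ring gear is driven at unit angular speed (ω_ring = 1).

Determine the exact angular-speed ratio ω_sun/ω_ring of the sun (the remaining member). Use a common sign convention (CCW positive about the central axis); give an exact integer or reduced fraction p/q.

N_ring = 13 + 2·11 = 35
13(ω_s−ω_c) = −35(ω_r−ω_c),  ω_c=0, ω_r=1
ω_s = 0 − (35/13)(1−0) = -35/13
ω_s/ω_r = -35/13

-35/13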